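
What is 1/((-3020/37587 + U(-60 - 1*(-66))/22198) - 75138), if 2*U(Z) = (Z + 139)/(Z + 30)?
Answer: -1820413584/136782381974077 ≈ -1.3309e-5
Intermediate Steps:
U(Z) = (139 + Z)/(2*(30 + Z)) (U(Z) = ((Z + 139)/(Z + 30))/2 = ((139 + Z)/(30 + Z))/2 = (139 + Z)/(2*(30 + Z)))
1/((-3020/37587 + U(-60 - 1*(-66))/22198) - 75138) = 1/((-3020/37587 + ((139 + (-60 - 1*(-66)))/(2*(30 + (-60 - 1*(-66)))))/22198) - 75138) = 1/((-3020*1/37587 + ((139 + (-60 + 66))/(2*(30 + (-60 + 66))))*(1/22198)) - 75138) = 1/((-3020/37587 + ((139 + 6)/(2*(30 + 6)))*(1/22198)) - 75138) = 1/((-3020/37587 + ((1/2)*145/36)*(1/22198)) - 75138) = 1/((-3020/37587 + ((1/2)*(1/36)*145)*(1/22198)) - 75138) = 1/((-3020/37587 + (145/72)*(1/22198)) - 75138) = 1/((-3020/37587 + 145/1598256) - 75138) = 1/(-146099485/1820413584 - 75138) = 1/(-136782381974077/1820413584) = -1820413584/136782381974077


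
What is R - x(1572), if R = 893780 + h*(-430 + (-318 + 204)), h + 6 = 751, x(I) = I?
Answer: 486928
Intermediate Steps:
h = 745 (h = -6 + 751 = 745)
R = 488500 (R = 893780 + 745*(-430 + (-318 + 204)) = 893780 + 745*(-430 - 114) = 893780 + 745*(-544) = 893780 - 405280 = 488500)
R - x(1572) = 488500 - 1*1572 = 488500 - 1572 = 486928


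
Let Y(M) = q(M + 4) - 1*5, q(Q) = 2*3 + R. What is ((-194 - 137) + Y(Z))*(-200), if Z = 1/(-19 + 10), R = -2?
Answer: 66400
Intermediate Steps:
q(Q) = 4 (q(Q) = 2*3 - 2 = 6 - 2 = 4)
Z = -⅑ (Z = 1/(-9) = -⅑ ≈ -0.11111)
Y(M) = -1 (Y(M) = 4 - 1*5 = 4 - 5 = -1)
((-194 - 137) + Y(Z))*(-200) = ((-194 - 137) - 1)*(-200) = (-331 - 1)*(-200) = -332*(-200) = 66400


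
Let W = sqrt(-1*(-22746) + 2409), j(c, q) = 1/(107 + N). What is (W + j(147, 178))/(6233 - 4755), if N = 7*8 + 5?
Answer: 1/248304 + 3*sqrt(2795)/1478 ≈ 0.10731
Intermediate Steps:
N = 61 (N = 56 + 5 = 61)
j(c, q) = 1/168 (j(c, q) = 1/(107 + 61) = 1/168)
W = 3*sqrt(2795) (W = sqrt(22746 + 2409) = sqrt(25155) = 3*sqrt(2795) ≈ 158.60)
(W + j(147, 178))/(6233 - 4755) = (3*sqrt(2795) + 1/168)/(6233 - 4755) = (1/168 + 3*sqrt(2795))/1478 = (1/168 + 3*sqrt(2795))*(1/1478) = 1/248304 + 3*sqrt(2795)/1478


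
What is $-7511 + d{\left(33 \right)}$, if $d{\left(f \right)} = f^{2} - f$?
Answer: $-6455$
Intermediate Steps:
$-7511 + d{\left(33 \right)} = -7511 + 33 \left(-1 + 33\right) = -7511 + 33 \cdot 32 = -7511 + 1056 = -6455$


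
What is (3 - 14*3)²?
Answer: 1521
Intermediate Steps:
(3 - 14*3)² = (3 - 42)² = (-39)² = 1521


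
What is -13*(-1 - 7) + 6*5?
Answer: 134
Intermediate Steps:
-13*(-1 - 7) + 6*5 = -13*(-8) + 30 = 104 + 30 = 134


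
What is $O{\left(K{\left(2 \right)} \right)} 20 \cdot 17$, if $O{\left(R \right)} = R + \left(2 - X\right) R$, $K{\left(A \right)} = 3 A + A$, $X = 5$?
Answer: $-5440$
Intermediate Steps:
$K{\left(A \right)} = 4 A$
$O{\left(R \right)} = - 2 R$ ($O{\left(R \right)} = R + \left(2 - 5\right) R = R - 3 R = - 2 R$)
$O{\left(K{\left(2 \right)} \right)} 20 \cdot 17 = - 2 \cdot 4 \cdot 2 \cdot 20 \cdot 17 = \left(-2\right) 8 \cdot 20 \cdot 17 = \left(-16\right) 20 \cdot 17 = \left(-320\right) 17 = -5440$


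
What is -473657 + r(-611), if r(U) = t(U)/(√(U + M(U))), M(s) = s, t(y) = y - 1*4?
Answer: -473657 + 615*I*√1222/1222 ≈ -4.7366e+5 + 17.593*I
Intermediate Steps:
t(y) = -4 + y (t(y) = y - 4 = -4 + y)
r(U) = √2*(-4 + U)/(2*√U) (r(U) = (-4 + U)/(√(U + U)) = (-4 + U)/(√(2*U)) = (-4 + U)/((√2*√U)) = (-4 + U)*(√2/(2*√U)) = √2*(-4 + U)/(2*√U))
-473657 + r(-611) = -473657 + √2*(-4 - 611)/(2*√(-611)) = -473657 + (½)*√2*(-I*√611/611)*(-615) = -473657 + 615*I*√1222/1222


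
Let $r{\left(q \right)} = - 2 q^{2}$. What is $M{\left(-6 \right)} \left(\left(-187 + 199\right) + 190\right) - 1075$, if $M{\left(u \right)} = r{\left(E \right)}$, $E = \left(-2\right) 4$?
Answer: $-26931$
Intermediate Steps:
$E = -8$
$M{\left(u \right)} = -128$ ($M{\left(u \right)} = - 2 \left(-8\right)^{2} = \left(-2\right) 64 = -128$)
$M{\left(-6 \right)} \left(\left(-187 + 199\right) + 190\right) - 1075 = - 128 \left(\left(-187 + 199\right) + 190\right) - 1075 = - 128 \left(12 + 190\right) - 1075 = \left(-128\right) 202 - 1075 = -25856 - 1075 = -26931$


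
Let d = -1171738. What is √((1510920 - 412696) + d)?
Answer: I*√73514 ≈ 271.13*I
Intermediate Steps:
√((1510920 - 412696) + d) = √((1510920 - 412696) - 1171738) = √(1098224 - 1171738) = √(-73514) = I*√73514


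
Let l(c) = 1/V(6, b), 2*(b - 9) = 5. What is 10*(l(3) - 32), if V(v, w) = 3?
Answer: -950/3 ≈ -316.67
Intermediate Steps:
b = 23/2 (b = 9 + (½)*5 = 9 + 5/2 = 23/2 ≈ 11.500)
l(c) = ⅓ (l(c) = 1/3 = ⅓)
10*(l(3) - 32) = 10*(⅓ - 32) = 10*(-95/3) = -950/3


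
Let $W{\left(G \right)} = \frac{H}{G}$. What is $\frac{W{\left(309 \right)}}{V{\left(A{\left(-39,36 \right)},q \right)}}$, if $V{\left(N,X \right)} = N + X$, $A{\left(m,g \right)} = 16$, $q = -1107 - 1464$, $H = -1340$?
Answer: $\frac{268}{157899} \approx 0.0016973$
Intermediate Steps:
$q = -2571$ ($q = -1107 - 1464 = -2571$)
$W{\left(G \right)} = - \frac{1340}{G}$
$\frac{W{\left(309 \right)}}{V{\left(A{\left(-39,36 \right)},q \right)}} = \frac{\left(-1340\right) \frac{1}{309}}{16 - 2571} = \frac{\left(-1340\right) \frac{1}{309}}{-2555} = \left(- \frac{1340}{309}\right) \left(- \frac{1}{2555}\right) = \frac{268}{157899}$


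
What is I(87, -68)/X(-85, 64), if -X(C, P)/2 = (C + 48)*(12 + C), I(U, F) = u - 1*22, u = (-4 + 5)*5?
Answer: 17/5402 ≈ 0.0031470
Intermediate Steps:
u = 5 (u = 1*5 = 5)
I(U, F) = -17 (I(U, F) = 5 - 1*22 = 5 - 22 = -17)
X(C, P) = -2*(12 + C)*(48 + C) (X(C, P) = -2*(C + 48)*(12 + C) = -2*(48 + C)*(12 + C) = -2*(12 + C)*(48 + C))
I(87, -68)/X(-85, 64) = -17/(-1152 - 120*(-85) - 2*(-85)**2) = -17/(-1152 + 10200 - 2*7225) = -17/(-1152 + 10200 - 14450) = -17/(-5402) = -17*(-1/5402) = 17/5402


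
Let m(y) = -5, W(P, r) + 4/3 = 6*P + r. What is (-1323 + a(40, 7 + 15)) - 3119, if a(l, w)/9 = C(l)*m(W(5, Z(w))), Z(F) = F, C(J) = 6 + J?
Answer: -6512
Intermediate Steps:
W(P, r) = -4/3 + r + 6*P (W(P, r) = -4/3 + (6*P + r) = -4/3 + (r + 6*P) = -4/3 + r + 6*P)
a(l, w) = -270 - 45*l (a(l, w) = 9*((6 + l)*(-5)) = 9*(-30 - 5*l) = -270 - 45*l)
(-1323 + a(40, 7 + 15)) - 3119 = (-1323 + (-270 - 45*40)) - 3119 = (-1323 + (-270 - 1800)) - 3119 = (-1323 - 2070) - 3119 = -3393 - 3119 = -6512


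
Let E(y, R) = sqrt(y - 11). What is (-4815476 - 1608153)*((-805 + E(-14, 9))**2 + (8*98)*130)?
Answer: -4817207859680 + 51710213450*I ≈ -4.8172e+12 + 5.171e+10*I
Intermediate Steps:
E(y, R) = sqrt(-11 + y)
(-4815476 - 1608153)*((-805 + E(-14, 9))**2 + (8*98)*130) = (-4815476 - 1608153)*((-805 + sqrt(-11 - 14))**2 + (8*98)*130) = -6423629*((-805 + sqrt(-25))**2 + 784*130) = -6423629*((-805 + 5*I)**2 + 101920) = -6423629*(101920 + (-805 + 5*I)**2) = -654696267680 - 6423629*(-805 + 5*I)**2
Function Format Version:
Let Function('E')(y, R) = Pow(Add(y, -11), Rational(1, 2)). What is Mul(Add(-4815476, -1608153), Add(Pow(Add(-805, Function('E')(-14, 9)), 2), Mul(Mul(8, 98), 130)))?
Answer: Add(-4817207859680, Mul(51710213450, I)) ≈ Add(-4.8172e+12, Mul(5.1710e+10, I))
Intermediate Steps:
Function('E')(y, R) = Pow(Add(-11, y), Rational(1, 2))
Mul(Add(-4815476, -1608153), Add(Pow(Add(-805, Function('E')(-14, 9)), 2), Mul(Mul(8, 98), 130))) = Mul(Add(-4815476, -1608153), Add(Pow(Add(-805, Pow(Add(-11, -14), Rational(1, 2))), 2), Mul(Mul(8, 98), 130))) = Mul(-6423629, Add(Pow(Add(-805, Pow(-25, Rational(1, 2))), 2), Mul(784, 130))) = Mul(-6423629, Add(Pow(Add(-805, Mul(5, I)), 2), 101920)) = Mul(-6423629, Add(101920, Pow(Add(-805, Mul(5, I)), 2))) = Add(-654696267680, Mul(-6423629, Pow(Add(-805, Mul(5, I)), 2)))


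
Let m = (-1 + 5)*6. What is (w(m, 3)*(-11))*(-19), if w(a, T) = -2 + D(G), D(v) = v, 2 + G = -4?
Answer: -1672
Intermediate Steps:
G = -6 (G = -2 - 4 = -6)
m = 24 (m = 4*6 = 24)
w(a, T) = -8 (w(a, T) = -2 - 6 = -8)
(w(m, 3)*(-11))*(-19) = -8*(-11)*(-19) = 88*(-19) = -1672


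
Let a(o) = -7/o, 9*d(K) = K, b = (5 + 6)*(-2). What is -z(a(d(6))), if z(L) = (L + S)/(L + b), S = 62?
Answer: 103/65 ≈ 1.5846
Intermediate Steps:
b = -22 (b = 11*(-2) = -22)
d(K) = K/9
z(L) = (62 + L)/(-22 + L) (z(L) = (L + 62)/(L - 22) = (62 + L)/(-22 + L))
-z(a(d(6))) = -(62 - 7/((⅑)*6))/(-22 - 7/((⅑)*6)) = -(62 - 7/⅔)/(-22 - 7/⅔) = -(62 - 7*3/2)/(-22 - 7*3/2) = -(62 - 21/2)/(-22 - 21/2) = -103/((-65/2)*2) = -(-2)*103/(65*2) = -1*(-103/65) = 103/65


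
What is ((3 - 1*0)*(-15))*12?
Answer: -540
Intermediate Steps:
((3 - 1*0)*(-15))*12 = ((3 + 0)*(-15))*12 = (3*(-15))*12 = -45*12 = -540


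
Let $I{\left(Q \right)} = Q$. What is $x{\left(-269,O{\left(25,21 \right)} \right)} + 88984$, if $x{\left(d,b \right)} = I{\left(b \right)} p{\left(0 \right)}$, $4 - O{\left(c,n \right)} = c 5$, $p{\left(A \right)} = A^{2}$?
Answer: $88984$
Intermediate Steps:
$O{\left(c,n \right)} = 4 - 5 c$ ($O{\left(c,n \right)} = 4 - c 5 = 4 - 5 c$)
$x{\left(d,b \right)} = 0$ ($x{\left(d,b \right)} = b 0^{2} = b 0 = 0$)
$x{\left(-269,O{\left(25,21 \right)} \right)} + 88984 = 0 + 88984 = 88984$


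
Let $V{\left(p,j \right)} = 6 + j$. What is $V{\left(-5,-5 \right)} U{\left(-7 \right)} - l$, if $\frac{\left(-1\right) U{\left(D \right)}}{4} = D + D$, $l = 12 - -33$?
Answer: $11$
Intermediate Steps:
$l = 45$ ($l = 12 + 33 = 45$)
$U{\left(D \right)} = - 8 D$ ($U{\left(D \right)} = - 4 \left(D + D\right) = - 4 \cdot 2 D = - 8 D$)
$V{\left(-5,-5 \right)} U{\left(-7 \right)} - l = \left(6 - 5\right) \left(\left(-8\right) \left(-7\right)\right) - 45 = 1 \cdot 56 - 45 = 56 - 45 = 11$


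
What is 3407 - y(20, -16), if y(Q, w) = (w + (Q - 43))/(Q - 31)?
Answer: 37438/11 ≈ 3403.5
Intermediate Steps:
y(Q, w) = (-43 + Q + w)/(-31 + Q) (y(Q, w) = (w + (-43 + Q))/(-31 + Q) = (-43 + Q + w)/(-31 + Q))
3407 - y(20, -16) = 3407 - (-43 + 20 - 16)/(-31 + 20) = 3407 - (-39)/(-11) = 3407 - (-1)*(-39)/11 = 3407 - 1*39/11 = 3407 - 39/11 = 37438/11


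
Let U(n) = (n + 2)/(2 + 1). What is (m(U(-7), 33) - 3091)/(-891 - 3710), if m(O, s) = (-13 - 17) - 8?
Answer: 3129/4601 ≈ 0.68007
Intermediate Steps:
U(n) = ⅔ + n/3 (U(n) = (2 + n)/3 = (2 + n)*(⅓) = ⅔ + n/3)
m(O, s) = -38 (m(O, s) = -30 - 8 = -38)
(m(U(-7), 33) - 3091)/(-891 - 3710) = (-38 - 3091)/(-891 - 3710) = -3129/(-4601) = -3129*(-1/4601) = 3129/4601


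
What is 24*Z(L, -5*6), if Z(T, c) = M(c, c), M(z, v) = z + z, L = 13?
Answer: -1440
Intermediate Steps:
M(z, v) = 2*z
Z(T, c) = 2*c
24*Z(L, -5*6) = 24*(2*(-5*6)) = 24*(2*(-30)) = 24*(-60) = -1440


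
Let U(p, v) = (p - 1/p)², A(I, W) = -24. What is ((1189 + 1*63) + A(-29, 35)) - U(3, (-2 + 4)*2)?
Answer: 10988/9 ≈ 1220.9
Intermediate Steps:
((1189 + 1*63) + A(-29, 35)) - U(3, (-2 + 4)*2) = ((1189 + 1*63) - 24) - (-1 + 3²)²/3² = ((1189 + 63) - 24) - (-1 + 9)²/9 = (1252 - 24) - 8²/9 = 1228 - 64/9 = 10988/9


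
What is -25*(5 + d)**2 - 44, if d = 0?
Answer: -669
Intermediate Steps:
-25*(5 + d)**2 - 44 = -25*(5 + 0)**2 - 44 = -25*5**2 - 44 = -25*25 - 44 = -625 - 44 = -669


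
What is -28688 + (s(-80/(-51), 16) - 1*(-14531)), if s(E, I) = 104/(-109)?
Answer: -1543217/109 ≈ -14158.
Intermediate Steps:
s(E, I) = -104/109 (s(E, I) = 104*(-1/109) = -104/109)
-28688 + (s(-80/(-51), 16) - 1*(-14531)) = -28688 + (-104/109 - 1*(-14531)) = -28688 + (-104/109 + 14531) = -28688 + 1583775/109 = -1543217/109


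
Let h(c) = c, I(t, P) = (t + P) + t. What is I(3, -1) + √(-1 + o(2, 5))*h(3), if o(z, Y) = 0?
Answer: 5 + 3*I ≈ 5.0 + 3.0*I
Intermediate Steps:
I(t, P) = P + 2*t (I(t, P) = (P + t) + t = P + 2*t)
I(3, -1) + √(-1 + o(2, 5))*h(3) = (-1 + 2*3) + √(-1 + 0)*3 = (-1 + 6) + √(-1)*3 = 5 + I*3 = 5 + 3*I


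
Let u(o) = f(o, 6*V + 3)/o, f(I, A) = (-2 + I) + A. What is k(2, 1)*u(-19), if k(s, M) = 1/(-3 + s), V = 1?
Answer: -12/19 ≈ -0.63158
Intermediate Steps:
f(I, A) = -2 + A + I
u(o) = (7 + o)/o (u(o) = (-2 + (6*1 + 3) + o)/o = (-2 + (6 + 3) + o)/o = (-2 + 9 + o)/o = (7 + o)/o)
k(2, 1)*u(-19) = ((7 - 19)/(-19))/(-3 + 2) = (-1/19*(-12))/(-1) = -1*12/19 = -12/19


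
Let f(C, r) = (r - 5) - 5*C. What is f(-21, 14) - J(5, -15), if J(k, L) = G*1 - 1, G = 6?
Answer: 109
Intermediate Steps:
f(C, r) = -5 + r - 5*C (f(C, r) = (-5 + r) - 5*C = -5 + r - 5*C)
J(k, L) = 5 (J(k, L) = 6*1 - 1 = 6 - 1 = 5)
f(-21, 14) - J(5, -15) = (-5 + 14 - 5*(-21)) - 1*5 = (-5 + 14 + 105) - 5 = 114 - 5 = 109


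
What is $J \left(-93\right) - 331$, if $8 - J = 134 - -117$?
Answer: $22268$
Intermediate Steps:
$J = -243$ ($J = 8 - \left(134 - -117\right) = 8 - \left(134 + 117\right) = 8 - 251 = -243$)
$J \left(-93\right) - 331 = \left(-243\right) \left(-93\right) - 331 = 22599 - 331 = 22268$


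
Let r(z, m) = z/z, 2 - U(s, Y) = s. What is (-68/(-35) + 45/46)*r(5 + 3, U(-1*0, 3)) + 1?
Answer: 6313/1610 ≈ 3.9211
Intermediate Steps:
U(s, Y) = 2 - s
r(z, m) = 1
(-68/(-35) + 45/46)*r(5 + 3, U(-1*0, 3)) + 1 = (-68/(-35) + 45/46)*1 + 1 = (-68*(-1/35) + 45*(1/46))*1 + 1 = (68/35 + 45/46)*1 + 1 = (4703/1610)*1 + 1 = 4703/1610 + 1 = 6313/1610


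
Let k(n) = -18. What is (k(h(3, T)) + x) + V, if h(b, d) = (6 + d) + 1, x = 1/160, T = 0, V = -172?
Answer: -30399/160 ≈ -189.99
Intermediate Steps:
x = 1/160 ≈ 0.0062500
h(b, d) = 7 + d
(k(h(3, T)) + x) + V = (-18 + 1/160) - 172 = -2879/160 - 172 = -30399/160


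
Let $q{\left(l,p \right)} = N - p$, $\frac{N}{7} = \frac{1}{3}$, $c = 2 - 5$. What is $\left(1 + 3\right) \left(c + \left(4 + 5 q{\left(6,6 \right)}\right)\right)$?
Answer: $- \frac{208}{3} \approx -69.333$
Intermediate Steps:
$c = -3$ ($c = 2 - 5 = -3$)
$N = \frac{7}{3} \approx 2.3333$
$q{\left(l,p \right)} = \frac{7}{3} - p$
$\left(1 + 3\right) \left(c + \left(4 + 5 q{\left(6,6 \right)}\right)\right) = \left(1 + 3\right) \left(-3 + \left(4 + 5 \left(\frac{7}{3} - 6\right)\right)\right) = 4 \left(-3 + \left(4 + 5 \left(\frac{7}{3} - 6\right)\right)\right) = 4 \left(-3 + \left(4 + 5 \left(- \frac{11}{3}\right)\right)\right) = 4 \left(-3 + \left(4 - \frac{55}{3}\right)\right) = 4 \left(-3 - \frac{43}{3}\right) = 4 \left(- \frac{52}{3}\right) = - \frac{208}{3}$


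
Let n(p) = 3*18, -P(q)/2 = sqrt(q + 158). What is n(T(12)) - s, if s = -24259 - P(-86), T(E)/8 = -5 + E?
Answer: 24313 - 12*sqrt(2) ≈ 24296.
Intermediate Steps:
P(q) = -2*sqrt(158 + q) (P(q) = -2*sqrt(q + 158) = -2*sqrt(158 + q))
T(E) = -40 + 8*E (T(E) = 8*(-5 + E) = -40 + 8*E)
s = -24259 + 12*sqrt(2) (s = -24259 - (-2)*sqrt(158 - 86) = -24259 - (-2)*sqrt(72) = -24259 - (-2)*6*sqrt(2) = -24259 - (-12)*sqrt(2) = -24259 + 12*sqrt(2) ≈ -24242.)
n(p) = 54
n(T(12)) - s = 54 - (-24259 + 12*sqrt(2)) = 54 + (24259 - 12*sqrt(2)) = 24313 - 12*sqrt(2)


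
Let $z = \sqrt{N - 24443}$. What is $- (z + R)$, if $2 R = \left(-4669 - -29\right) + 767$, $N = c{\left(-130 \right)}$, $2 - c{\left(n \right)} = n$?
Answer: $\frac{3873}{2} - i \sqrt{24311} \approx 1936.5 - 155.92 i$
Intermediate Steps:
$c{\left(n \right)} = 2 - n$
$N = 132$ ($N = 2 - -130 = 2 + 130 = 132$)
$z = i \sqrt{24311}$ ($z = \sqrt{132 - 24443} = \sqrt{-24311} = i \sqrt{24311} \approx 155.92 i$)
$R = - \frac{3873}{2}$ ($R = \frac{\left(-4669 - -29\right) + 767}{2} = \frac{\left(-4669 + 29\right) + 767}{2} = \frac{-4640 + 767}{2} = \frac{1}{2} \left(-3873\right) = - \frac{3873}{2} \approx -1936.5$)
$- (z + R) = - (i \sqrt{24311} - \frac{3873}{2}) = - (- \frac{3873}{2} + i \sqrt{24311}) = \frac{3873}{2} - i \sqrt{24311}$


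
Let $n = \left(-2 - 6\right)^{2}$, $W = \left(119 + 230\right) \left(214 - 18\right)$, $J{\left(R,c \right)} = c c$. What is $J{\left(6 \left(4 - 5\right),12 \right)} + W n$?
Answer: $4378000$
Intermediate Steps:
$J{\left(R,c \right)} = c^{2}$
$W = 68404$ ($W = 349 \cdot 196 = 68404$)
$n = 64$ ($n = \left(-8\right)^{2} = 64$)
$J{\left(6 \left(4 - 5\right),12 \right)} + W n = 12^{2} + 68404 \cdot 64 = 144 + 4377856 = 4378000$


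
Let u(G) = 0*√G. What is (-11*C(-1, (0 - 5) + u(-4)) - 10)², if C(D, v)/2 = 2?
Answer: 2916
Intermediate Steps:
u(G) = 0
C(D, v) = 4 (C(D, v) = 2*2 = 4)
(-11*C(-1, (0 - 5) + u(-4)) - 10)² = (-11*4 - 10)² = (-44 - 10)² = (-54)² = 2916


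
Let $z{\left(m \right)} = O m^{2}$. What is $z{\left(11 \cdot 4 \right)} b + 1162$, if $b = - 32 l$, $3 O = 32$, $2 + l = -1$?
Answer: $1983626$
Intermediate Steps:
$l = -3$ ($l = -2 - 1 = -3$)
$O = \frac{32}{3}$ ($O = \frac{1}{3} \cdot 32 = \frac{32}{3} \approx 10.667$)
$b = 96$ ($b = \left(-32\right) \left(-3\right) = 96$)
$z{\left(m \right)} = \frac{32 m^{2}}{3}$
$z{\left(11 \cdot 4 \right)} b + 1162 = \frac{32 \left(11 \cdot 4\right)^{2}}{3} \cdot 96 + 1162 = \frac{32 \cdot 44^{2}}{3} \cdot 96 + 1162 = \frac{32}{3} \cdot 1936 \cdot 96 + 1162 = \frac{61952}{3} \cdot 96 + 1162 = 1982464 + 1162 = 1983626$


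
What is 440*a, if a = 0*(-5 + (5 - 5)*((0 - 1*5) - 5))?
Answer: 0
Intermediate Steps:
a = 0 (a = 0*(-5 + 0*((0 - 5) - 5)) = 0*(-5 + 0*(-5 - 5)) = 0*(-5 + 0*(-10)) = 0*(-5 + 0) = 0*(-5) = 0)
440*a = 440*0 = 0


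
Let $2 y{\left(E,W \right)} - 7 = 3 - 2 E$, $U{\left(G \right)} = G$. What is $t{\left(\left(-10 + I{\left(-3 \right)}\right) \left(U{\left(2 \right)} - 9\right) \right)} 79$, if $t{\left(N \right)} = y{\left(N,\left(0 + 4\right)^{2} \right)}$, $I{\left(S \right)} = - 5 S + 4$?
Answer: $5372$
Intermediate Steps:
$I{\left(S \right)} = 4 - 5 S$
$y{\left(E,W \right)} = 5 - E$ ($y{\left(E,W \right)} = \frac{7}{2} + \frac{3 - 2 E}{2} = \frac{7}{2} - \left(- \frac{3}{2} + E\right) = 5 - E$)
$t{\left(N \right)} = 5 - N$
$t{\left(\left(-10 + I{\left(-3 \right)}\right) \left(U{\left(2 \right)} - 9\right) \right)} 79 = \left(5 - \left(-10 + \left(4 - -15\right)\right) \left(2 - 9\right)\right) 79 = \left(5 - \left(-10 + \left(4 + 15\right)\right) \left(-7\right)\right) 79 = \left(5 - \left(-10 + 19\right) \left(-7\right)\right) 79 = \left(5 - 9 \left(-7\right)\right) 79 = \left(5 - -63\right) 79 = \left(5 + 63\right) 79 = 68 \cdot 79 = 5372$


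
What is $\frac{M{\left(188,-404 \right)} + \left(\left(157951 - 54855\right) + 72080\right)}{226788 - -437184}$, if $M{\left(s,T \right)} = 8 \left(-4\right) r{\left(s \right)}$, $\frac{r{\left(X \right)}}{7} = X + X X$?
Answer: $- \frac{648666}{55331} \approx -11.723$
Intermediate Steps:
$r{\left(X \right)} = 7 X + 7 X^{2}$ ($r{\left(X \right)} = 7 \left(X + X X\right) = 7 \left(X + X^{2}\right) = 7 X + 7 X^{2}$)
$M{\left(s,T \right)} = - 224 s \left(1 + s\right)$ ($M{\left(s,T \right)} = 8 \left(-4\right) 7 s \left(1 + s\right) = - 32 \cdot 7 s \left(1 + s\right) = - 224 s \left(1 + s\right)$)
$\frac{M{\left(188,-404 \right)} + \left(\left(157951 - 54855\right) + 72080\right)}{226788 - -437184} = \frac{\left(-224\right) 188 \left(1 + 188\right) + \left(\left(157951 - 54855\right) + 72080\right)}{226788 - -437184} = \frac{\left(-224\right) 188 \cdot 189 + \left(\left(157951 - 54855\right) + 72080\right)}{226788 + 437184} = \frac{-7959168 + \left(103096 + 72080\right)}{663972} = \left(-7959168 + 175176\right) \frac{1}{663972} = \left(-7783992\right) \frac{1}{663972} = - \frac{648666}{55331}$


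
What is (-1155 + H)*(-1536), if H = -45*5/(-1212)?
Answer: 179153280/101 ≈ 1.7738e+6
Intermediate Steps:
H = 75/404 (H = -225*(-1/1212) = 75/404 ≈ 0.18564)
(-1155 + H)*(-1536) = (-1155 + 75/404)*(-1536) = -466545/404*(-1536) = 179153280/101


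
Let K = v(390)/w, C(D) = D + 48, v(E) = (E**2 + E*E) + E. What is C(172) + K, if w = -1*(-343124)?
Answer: 37895935/171562 ≈ 220.89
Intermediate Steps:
v(E) = E + 2*E**2 (v(E) = (E**2 + E**2) + E = 2*E**2 + E = E + 2*E**2)
w = 343124
C(D) = 48 + D
K = 152295/171562 (K = (390*(1 + 2*390))/343124 = (390*(1 + 780))*(1/343124) = (390*781)*(1/343124) = 304590*(1/343124) = 152295/171562 ≈ 0.88770)
C(172) + K = (48 + 172) + 152295/171562 = 220 + 152295/171562 = 37895935/171562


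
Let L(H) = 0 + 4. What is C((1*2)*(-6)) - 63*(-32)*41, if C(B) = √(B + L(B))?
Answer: 82656 + 2*I*√2 ≈ 82656.0 + 2.8284*I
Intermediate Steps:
L(H) = 4
C(B) = √(4 + B) (C(B) = √(B + 4) = √(4 + B))
C((1*2)*(-6)) - 63*(-32)*41 = √(4 + (1*2)*(-6)) - 63*(-32)*41 = √(4 + 2*(-6)) - (-2016)*41 = √(4 - 12) - 1*(-82656) = √(-8) + 82656 = 2*I*√2 + 82656 = 82656 + 2*I*√2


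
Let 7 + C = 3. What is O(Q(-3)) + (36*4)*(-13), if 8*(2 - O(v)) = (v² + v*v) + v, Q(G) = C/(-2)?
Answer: -7485/4 ≈ -1871.3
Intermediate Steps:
C = -4 (C = -7 + 3 = -4)
Q(G) = 2 (Q(G) = -4/(-2) = -4*(-½) = 2)
O(v) = 2 - v²/4 - v/8 (O(v) = 2 - ((v² + v*v) + v)/8 = 2 - ((v² + v²) + v)/8 = 2 - (2*v² + v)/8 = 2 - (v + 2*v²)/8 = 2 + (-v²/4 - v/8) = 2 - v²/4 - v/8)
O(Q(-3)) + (36*4)*(-13) = (2 - ¼*2² - ⅛*2) + (36*4)*(-13) = (2 - ¼*4 - ¼) + 144*(-13) = (2 - 1 - ¼) - 1872 = ¾ - 1872 = -7485/4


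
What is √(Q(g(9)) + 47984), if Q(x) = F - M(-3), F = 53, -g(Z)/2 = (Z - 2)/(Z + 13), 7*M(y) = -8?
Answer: 3*√261541/7 ≈ 219.18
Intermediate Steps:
M(y) = -8/7 (M(y) = (⅐)*(-8) = -8/7)
g(Z) = -2*(-2 + Z)/(13 + Z) (g(Z) = -2*(Z - 2)/(Z + 13) = -2*(-2 + Z)/(13 + Z))
Q(x) = 379/7 (Q(x) = 53 - 1*(-8/7) = 53 + 8/7 = 379/7)
√(Q(g(9)) + 47984) = √(379/7 + 47984) = √(336267/7) = 3*√261541/7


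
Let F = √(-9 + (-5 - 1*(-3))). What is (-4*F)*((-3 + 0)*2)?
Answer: 24*I*√11 ≈ 79.599*I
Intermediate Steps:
F = I*√11 (F = √(-9 + (-5 + 3)) = √(-9 - 2) = √(-11) = I*√11 ≈ 3.3166*I)
(-4*F)*((-3 + 0)*2) = (-4*I*√11)*((-3 + 0)*2) = (-4*I*√11)*(-3*2) = -4*I*√11*(-6) = 24*I*√11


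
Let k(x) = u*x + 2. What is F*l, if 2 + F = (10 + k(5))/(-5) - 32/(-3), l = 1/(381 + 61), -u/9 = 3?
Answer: 499/6630 ≈ 0.075264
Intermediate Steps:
u = -27 (u = -9*3 = -27)
k(x) = 2 - 27*x (k(x) = -27*x + 2 = 2 - 27*x)
l = 1/442 ≈ 0.0022624
F = 499/15 (F = -2 + ((10 + (2 - 27*5))/(-5) - 32/(-3)) = -2 + ((10 + (2 - 135))*(-1/5) - 32*(-1/3)) = -2 + ((10 - 133)*(-1/5) + 32/3) = -2 + (-123*(-1/5) + 32/3) = -2 + (123/5 + 32/3) = -2 + 529/15 = 499/15 ≈ 33.267)
F*l = (499/15)*(1/442) = 499/6630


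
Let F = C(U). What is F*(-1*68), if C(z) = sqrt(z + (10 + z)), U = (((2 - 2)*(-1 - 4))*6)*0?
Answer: -68*sqrt(10) ≈ -215.03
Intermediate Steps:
U = 0 (U = ((0*(-5))*6)*0 = (0*6)*0 = 0*0 = 0)
C(z) = sqrt(10 + 2*z)
F = sqrt(10) (F = sqrt(10 + 2*0) = sqrt(10 + 0) = sqrt(10) ≈ 3.1623)
F*(-1*68) = sqrt(10)*(-1*68) = sqrt(10)*(-68) = -68*sqrt(10)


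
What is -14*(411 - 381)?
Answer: -420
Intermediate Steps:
-14*(411 - 381) = -14*30 = -420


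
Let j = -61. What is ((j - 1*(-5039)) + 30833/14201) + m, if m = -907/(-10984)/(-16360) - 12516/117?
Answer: 44090865603600337/9047626685760 ≈ 4873.2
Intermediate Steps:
m = -749701092653/7008231360 (m = -907*(-1/10984)*(-1/16360) - 12516*1/117 = (907/10984)*(-1/16360) - 4172/39 = -907/179698240 - 4172/39 = -749701092653/7008231360 ≈ -106.97)
((j - 1*(-5039)) + 30833/14201) + m = ((-61 - 1*(-5039)) + 30833/14201) - 749701092653/7008231360 = ((-61 + 5039) + 30833*(1/14201)) - 749701092653/7008231360 = (4978 + 2803/1291) - 749701092653/7008231360 = 6429401/1291 - 749701092653/7008231360 = 44090865603600337/9047626685760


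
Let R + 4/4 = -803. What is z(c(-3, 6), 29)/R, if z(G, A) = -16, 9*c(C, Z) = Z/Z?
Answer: 4/201 ≈ 0.019901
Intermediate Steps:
c(C, Z) = ⅑ (c(C, Z) = (Z/Z)/9 = (⅑)*1 = ⅑)
R = -804 (R = -1 - 803 = -804)
z(c(-3, 6), 29)/R = -16/(-804) = -16*(-1/804) = 4/201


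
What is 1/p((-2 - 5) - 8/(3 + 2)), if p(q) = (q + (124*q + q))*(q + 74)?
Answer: -25/1771686 ≈ -1.4111e-5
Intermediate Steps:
p(q) = 126*q*(74 + q) (p(q) = (q + 125*q)*(74 + q) = (126*q)*(74 + q) = 126*q*(74 + q))
1/p((-2 - 5) - 8/(3 + 2)) = 1/(126*((-2 - 5) - 8/(3 + 2))*(74 + ((-2 - 5) - 8/(3 + 2)))) = 1/(126*(-7 - 8/5)*(74 + (-7 - 8/5))) = 1/(126*(-43/5)*(74 - 43/5)) = 1/(126*(-43/5)*(327/5)) = 1/(-1771686/25) = -25/1771686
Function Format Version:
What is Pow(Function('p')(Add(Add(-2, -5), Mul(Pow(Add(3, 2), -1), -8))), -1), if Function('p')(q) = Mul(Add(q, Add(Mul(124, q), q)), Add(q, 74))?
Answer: Rational(-25, 1771686) ≈ -1.4111e-5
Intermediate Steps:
Function('p')(q) = Mul(126, q, Add(74, q)) (Function('p')(q) = Mul(Add(q, Mul(125, q)), Add(74, q)) = Mul(Mul(126, q), Add(74, q)) = Mul(126, q, Add(74, q)))
Pow(Function('p')(Add(Add(-2, -5), Mul(Pow(Add(3, 2), -1), -8))), -1) = Pow(Mul(126, Add(Add(-2, -5), Mul(Pow(Add(3, 2), -1), -8)), Add(74, Add(Add(-2, -5), Mul(Pow(Add(3, 2), -1), -8)))), -1) = Pow(Mul(126, Add(-7, Mul(Pow(5, -1), -8)), Add(74, Add(-7, Mul(Pow(5, -1), -8)))), -1) = Pow(Mul(126, Add(-7, Mul(Rational(1, 5), -8)), Add(74, Add(-7, Mul(Rational(1, 5), -8)))), -1) = Pow(Mul(126, Add(-7, Rational(-8, 5)), Add(74, Add(-7, Rational(-8, 5)))), -1) = Pow(Mul(126, Rational(-43, 5), Add(74, Rational(-43, 5))), -1) = Pow(Mul(126, Rational(-43, 5), Rational(327, 5)), -1) = Pow(Rational(-1771686, 25), -1) = Rational(-25, 1771686)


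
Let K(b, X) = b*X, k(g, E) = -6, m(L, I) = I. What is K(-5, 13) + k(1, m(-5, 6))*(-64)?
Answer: 319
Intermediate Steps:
K(b, X) = X*b
K(-5, 13) + k(1, m(-5, 6))*(-64) = 13*(-5) - 6*(-64) = -65 + 384 = 319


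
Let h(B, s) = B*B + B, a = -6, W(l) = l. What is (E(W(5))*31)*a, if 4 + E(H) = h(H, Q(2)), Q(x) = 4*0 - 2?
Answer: -4836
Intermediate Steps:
Q(x) = -2 (Q(x) = 0 - 2 = -2)
h(B, s) = B + B² (h(B, s) = B² + B = B + B²)
E(H) = -4 + H*(1 + H)
(E(W(5))*31)*a = ((-4 + 5*(1 + 5))*31)*(-6) = ((-4 + 5*6)*31)*(-6) = ((-4 + 30)*31)*(-6) = (26*31)*(-6) = 806*(-6) = -4836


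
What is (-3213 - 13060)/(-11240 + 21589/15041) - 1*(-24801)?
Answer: 4192587226244/169039251 ≈ 24802.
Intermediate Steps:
(-3213 - 13060)/(-11240 + 21589/15041) - 1*(-24801) = -16273/(-11240 + 21589*(1/15041)) + 24801 = -16273/(-11240 + 21589/15041) + 24801 = -16273/(-169039251/15041) + 24801 = -16273*(-15041/169039251) + 24801 = 244762193/169039251 + 24801 = 4192587226244/169039251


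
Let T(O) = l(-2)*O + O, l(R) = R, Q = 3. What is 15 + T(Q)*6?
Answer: -3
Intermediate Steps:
T(O) = -O (T(O) = -2*O + O = -O)
15 + T(Q)*6 = 15 - 1*3*6 = 15 - 3*6 = 15 - 18 = -3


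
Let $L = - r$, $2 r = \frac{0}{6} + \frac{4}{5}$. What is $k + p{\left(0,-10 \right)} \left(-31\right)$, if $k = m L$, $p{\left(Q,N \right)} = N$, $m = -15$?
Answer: $316$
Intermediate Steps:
$r = \frac{2}{5}$ ($r = \frac{\frac{0}{6} + \frac{4}{5}}{2} = \frac{0 \cdot \frac{1}{6} + 4 \cdot \frac{1}{5}}{2} = \frac{0 + \frac{4}{5}}{2} = \frac{1}{2} \cdot \frac{4}{5} = \frac{2}{5} \approx 0.4$)
$L = - \frac{2}{5}$ ($L = \left(-1\right) \frac{2}{5} = - \frac{2}{5} \approx -0.4$)
$k = 6$ ($k = \left(-15\right) \left(- \frac{2}{5}\right) = 6$)
$k + p{\left(0,-10 \right)} \left(-31\right) = 6 - -310 = 6 + 310 = 316$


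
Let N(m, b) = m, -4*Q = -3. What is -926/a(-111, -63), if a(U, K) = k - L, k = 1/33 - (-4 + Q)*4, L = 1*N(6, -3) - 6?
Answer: -15279/215 ≈ -71.065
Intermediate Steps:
Q = 3/4 (Q = -1/4*(-3) = 3/4 ≈ 0.75000)
L = 0 (L = 1*6 - 6 = 6 - 6 = 0)
k = 430/33 (k = 1/33 - (-4 + 3/4)*4 = 1/33 - (-13)*4/4 = 1/33 - 1*(-13) = 1/33 + 13 = 430/33 ≈ 13.030)
a(U, K) = 430/33 (a(U, K) = 430/33 - 1*0 = 430/33 + 0 = 430/33)
-926/a(-111, -63) = -926/430/33 = -926*33/430 = -15279/215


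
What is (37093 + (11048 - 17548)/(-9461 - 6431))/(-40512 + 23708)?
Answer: -73686057/33381146 ≈ -2.2074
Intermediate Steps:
(37093 + (11048 - 17548)/(-9461 - 6431))/(-40512 + 23708) = (37093 - 6500/(-15892))/(-16804) = (37093 - 6500*(-1/15892))*(-1/16804) = (37093 + 1625/3973)*(-1/16804) = (147372114/3973)*(-1/16804) = -73686057/33381146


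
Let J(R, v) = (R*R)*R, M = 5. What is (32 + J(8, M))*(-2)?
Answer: -1088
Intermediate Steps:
J(R, v) = R**3 (J(R, v) = R**2*R = R**3)
(32 + J(8, M))*(-2) = (32 + 8**3)*(-2) = (32 + 512)*(-2) = 544*(-2) = -1088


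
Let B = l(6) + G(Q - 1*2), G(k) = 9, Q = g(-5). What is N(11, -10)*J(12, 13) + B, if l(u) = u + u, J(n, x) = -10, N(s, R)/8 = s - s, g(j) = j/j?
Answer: 21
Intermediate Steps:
g(j) = 1
N(s, R) = 0 (N(s, R) = 8*(s - s) = 8*0 = 0)
Q = 1
l(u) = 2*u
B = 21 (B = 2*6 + 9 = 12 + 9 = 21)
N(11, -10)*J(12, 13) + B = 0*(-10) + 21 = 0 + 21 = 21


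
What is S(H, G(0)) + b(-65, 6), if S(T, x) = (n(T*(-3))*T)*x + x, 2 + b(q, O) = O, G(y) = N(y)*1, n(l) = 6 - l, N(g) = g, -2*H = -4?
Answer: 4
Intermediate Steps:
H = 2 (H = -½*(-4) = 2)
G(y) = y (G(y) = y*1 = y)
b(q, O) = -2 + O
S(T, x) = x + T*x*(6 + 3*T) (S(T, x) = ((6 - T*(-3))*T)*x + x = ((6 - (-3)*T)*T)*x + x = ((6 + 3*T)*T)*x + x = (T*(6 + 3*T))*x + x = T*x*(6 + 3*T) + x = x + T*x*(6 + 3*T))
S(H, G(0)) + b(-65, 6) = 0*(1 + 3*2*(2 + 2)) + (-2 + 6) = 0*(1 + 3*2*4) + 4 = 0*(1 + 24) + 4 = 0*25 + 4 = 0 + 4 = 4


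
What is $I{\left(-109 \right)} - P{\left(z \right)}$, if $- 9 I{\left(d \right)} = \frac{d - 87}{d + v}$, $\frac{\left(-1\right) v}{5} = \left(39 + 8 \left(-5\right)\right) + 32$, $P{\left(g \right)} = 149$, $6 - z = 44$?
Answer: $- \frac{88555}{594} \approx -149.08$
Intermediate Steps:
$z = -38$ ($z = 6 - 44 = -38$)
$v = -155$ ($v = - 5 \left(\left(39 + 8 \left(-5\right)\right) + 32\right) = - 5 \left(\left(39 - 40\right) + 32\right) = - 5 \left(-1 + 32\right) = \left(-5\right) 31 = -155$)
$I{\left(d \right)} = - \frac{-87 + d}{9 \left(-155 + d\right)}$ ($I{\left(d \right)} = - \frac{\left(d - 87\right) \frac{1}{d - 155}}{9} = - \frac{\left(-87 + d\right) \frac{1}{-155 + d}}{9} = - \frac{\frac{1}{-155 + d} \left(-87 + d\right)}{9} = - \frac{-87 + d}{9 \left(-155 + d\right)}$)
$I{\left(-109 \right)} - P{\left(z \right)} = \frac{87 - -109}{9 \left(-155 - 109\right)} - 149 = \frac{87 + 109}{9 \left(-264\right)} - 149 = \frac{1}{9} \left(- \frac{1}{264}\right) 196 - 149 = - \frac{49}{594} - 149 = - \frac{88555}{594}$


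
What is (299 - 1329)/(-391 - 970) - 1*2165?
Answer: -2945535/1361 ≈ -2164.2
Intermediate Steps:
(299 - 1329)/(-391 - 970) - 1*2165 = -1030/(-1361) - 2165 = -1030*(-1/1361) - 2165 = 1030/1361 - 2165 = -2945535/1361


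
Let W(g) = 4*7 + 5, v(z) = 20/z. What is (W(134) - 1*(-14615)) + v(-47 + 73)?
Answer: 190434/13 ≈ 14649.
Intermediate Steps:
W(g) = 33 (W(g) = 28 + 5 = 33)
(W(134) - 1*(-14615)) + v(-47 + 73) = (33 - 1*(-14615)) + 20/(-47 + 73) = (33 + 14615) + 20/26 = 14648 + 20*(1/26) = 14648 + 10/13 = 190434/13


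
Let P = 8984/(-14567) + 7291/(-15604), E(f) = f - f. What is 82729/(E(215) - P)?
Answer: 18804588604172/246394333 ≈ 76319.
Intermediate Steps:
E(f) = 0
P = -246394333/227303468 (P = 8984*(-1/14567) + 7291*(-1/15604) = -8984/14567 - 7291/15604 = -246394333/227303468 ≈ -1.0840)
82729/(E(215) - P) = 82729/(0 - 1*(-246394333/227303468)) = 82729/(0 + 246394333/227303468) = 82729/(246394333/227303468) = 82729*(227303468/246394333) = 18804588604172/246394333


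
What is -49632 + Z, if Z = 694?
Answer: -48938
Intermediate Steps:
-49632 + Z = -49632 + 694 = -48938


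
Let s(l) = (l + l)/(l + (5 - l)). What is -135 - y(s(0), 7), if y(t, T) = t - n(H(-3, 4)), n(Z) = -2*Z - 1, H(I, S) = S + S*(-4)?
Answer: -112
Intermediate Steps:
H(I, S) = -3*S (H(I, S) = S - 4*S = -3*S)
s(l) = 2*l/5 (s(l) = (2*l)/5 = (2*l)*(1/5) = 2*l/5)
n(Z) = -1 - 2*Z
y(t, T) = -23 + t (y(t, T) = t - (-1 - (-6)*4) = t - (-1 - 2*(-12)) = t - (-1 + 24) = t - 1*23 = t - 23 = -23 + t)
-135 - y(s(0), 7) = -135 - (-23 + (2/5)*0) = -135 - (-23 + 0) = -135 - 1*(-23) = -135 + 23 = -112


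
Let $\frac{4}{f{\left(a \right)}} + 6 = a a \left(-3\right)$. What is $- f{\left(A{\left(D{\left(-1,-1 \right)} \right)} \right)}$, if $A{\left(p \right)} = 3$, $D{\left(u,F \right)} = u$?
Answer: $\frac{4}{33} \approx 0.12121$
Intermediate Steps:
$f{\left(a \right)} = \frac{4}{-6 - 3 a^{2}}$ ($f{\left(a \right)} = \frac{4}{-6 + a a \left(-3\right)} = \frac{4}{-6 + a^{2} \left(-3\right)} = \frac{4}{-6 - 3 a^{2}}$)
$- f{\left(A{\left(D{\left(-1,-1 \right)} \right)} \right)} = - \frac{-4}{6 + 3 \cdot 3^{2}} = - \frac{-4}{6 + 3 \cdot 9} = - \frac{-4}{6 + 27} = - \frac{-4}{33} = \left(-1\right) \left(- \frac{4}{33}\right) = \frac{4}{33}$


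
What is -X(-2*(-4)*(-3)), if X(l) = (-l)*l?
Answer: 576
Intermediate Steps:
X(l) = -l**2
-X(-2*(-4)*(-3)) = -(-1)*(-2*(-4)*(-3))**2 = -(-1)*(8*(-3))**2 = -(-1)*(-24)**2 = -(-1)*576 = -1*(-576) = 576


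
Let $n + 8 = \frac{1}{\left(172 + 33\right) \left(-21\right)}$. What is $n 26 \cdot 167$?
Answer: $- \frac{149542822}{4305} \approx -34737.0$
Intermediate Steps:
$n = - \frac{34441}{4305}$ ($n = -8 + \frac{1}{\left(172 + 33\right) \left(-21\right)} = -8 + \frac{1}{205} \left(- \frac{1}{21}\right) = -8 - \frac{1}{4305} = - \frac{34441}{4305} \approx -8.0002$)
$n 26 \cdot 167 = \left(- \frac{34441}{4305}\right) 26 \cdot 167 = \left(- \frac{895466}{4305}\right) 167 = - \frac{149542822}{4305}$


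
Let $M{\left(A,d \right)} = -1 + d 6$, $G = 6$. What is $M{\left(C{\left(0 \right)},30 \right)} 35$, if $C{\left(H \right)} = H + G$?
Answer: $6265$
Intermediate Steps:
$C{\left(H \right)} = 6 + H$ ($C{\left(H \right)} = H + 6 = 6 + H$)
$M{\left(A,d \right)} = -1 + 6 d$
$M{\left(C{\left(0 \right)},30 \right)} 35 = \left(-1 + 6 \cdot 30\right) 35 = \left(-1 + 180\right) 35 = 179 \cdot 35 = 6265$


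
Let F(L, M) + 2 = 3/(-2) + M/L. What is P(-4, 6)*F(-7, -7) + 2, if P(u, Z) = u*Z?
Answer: 62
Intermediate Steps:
P(u, Z) = Z*u
F(L, M) = -7/2 + M/L (F(L, M) = -2 + (3/(-2) + M/L) = -2 + (3*(-1/2) + M/L) = -2 + (-3/2 + M/L) = -7/2 + M/L)
P(-4, 6)*F(-7, -7) + 2 = (6*(-4))*(-7/2 - 7/(-7)) + 2 = -24*(-7/2 - 7*(-1/7)) + 2 = -24*(-7/2 + 1) + 2 = -24*(-5/2) + 2 = 60 + 2 = 62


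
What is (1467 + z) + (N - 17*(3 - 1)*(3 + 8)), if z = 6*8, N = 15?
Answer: 1156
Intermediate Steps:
z = 48
(1467 + z) + (N - 17*(3 - 1)*(3 + 8)) = (1467 + 48) + (15 - 17*(3 - 1)*(3 + 8)) = 1515 + (15 - 34*11) = 1515 + (15 - 17*22) = 1515 + (15 - 374) = 1515 - 359 = 1156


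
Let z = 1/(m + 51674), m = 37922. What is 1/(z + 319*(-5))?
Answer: -89596/142905619 ≈ -0.00062696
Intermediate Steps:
z = 1/89596 (z = 1/(37922 + 51674) = 1/89596 ≈ 1.1161e-5)
1/(z + 319*(-5)) = 1/(1/89596 + 319*(-5)) = 1/(1/89596 - 1595) = 1/(-142905619/89596) = -89596/142905619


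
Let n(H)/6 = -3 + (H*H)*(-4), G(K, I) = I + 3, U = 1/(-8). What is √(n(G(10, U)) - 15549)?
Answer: I*√252246/4 ≈ 125.56*I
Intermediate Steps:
U = -⅛ ≈ -0.12500
G(K, I) = 3 + I
n(H) = -18 - 24*H² (n(H) = 6*(-3 + (H*H)*(-4)) = 6*(-3 + H²*(-4)) = 6*(-3 - 4*H²) = -18 - 24*H²)
√(n(G(10, U)) - 15549) = √((-18 - 24*(3 - ⅛)²) - 15549) = √((-18 - 24*(23/8)²) - 15549) = √((-18 - 24*529/64) - 15549) = √((-18 - 1587/8) - 15549) = √(-1731/8 - 15549) = √(-126123/8) = I*√252246/4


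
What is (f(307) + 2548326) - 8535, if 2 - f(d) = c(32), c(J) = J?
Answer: 2539761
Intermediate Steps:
f(d) = -30 (f(d) = 2 - 1*32 = 2 - 32 = -30)
(f(307) + 2548326) - 8535 = (-30 + 2548326) - 8535 = 2548296 - 8535 = 2539761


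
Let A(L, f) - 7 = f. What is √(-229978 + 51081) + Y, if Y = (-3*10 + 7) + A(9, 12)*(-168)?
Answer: -3215 + I*√178897 ≈ -3215.0 + 422.96*I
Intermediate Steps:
A(L, f) = 7 + f
Y = -3215 (Y = (-3*10 + 7) + (7 + 12)*(-168) = (-30 + 7) + 19*(-168) = -23 - 3192 = -3215)
√(-229978 + 51081) + Y = √(-229978 + 51081) - 3215 = √(-178897) - 3215 = I*√178897 - 3215 = -3215 + I*√178897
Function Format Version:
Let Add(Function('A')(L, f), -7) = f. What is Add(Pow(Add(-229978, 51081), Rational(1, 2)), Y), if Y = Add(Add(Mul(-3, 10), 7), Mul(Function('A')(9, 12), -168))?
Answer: Add(-3215, Mul(I, Pow(178897, Rational(1, 2)))) ≈ Add(-3215.0, Mul(422.96, I))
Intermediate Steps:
Function('A')(L, f) = Add(7, f)
Y = -3215 (Y = Add(Add(Mul(-3, 10), 7), Mul(Add(7, 12), -168)) = Add(Add(-30, 7), Mul(19, -168)) = Add(-23, -3192) = -3215)
Add(Pow(Add(-229978, 51081), Rational(1, 2)), Y) = Add(Pow(Add(-229978, 51081), Rational(1, 2)), -3215) = Add(Pow(-178897, Rational(1, 2)), -3215) = Add(Mul(I, Pow(178897, Rational(1, 2))), -3215) = Add(-3215, Mul(I, Pow(178897, Rational(1, 2))))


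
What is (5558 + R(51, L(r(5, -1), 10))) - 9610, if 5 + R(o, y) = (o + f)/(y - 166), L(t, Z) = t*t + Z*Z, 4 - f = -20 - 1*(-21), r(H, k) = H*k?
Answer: -166391/41 ≈ -4058.3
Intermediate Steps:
f = 3 (f = 4 - (-20 - 1*(-21)) = 4 - (-20 + 21) = 4 - 1*1 = 4 - 1 = 3)
L(t, Z) = Z² + t² (L(t, Z) = t² + Z² = Z² + t²)
R(o, y) = -5 + (3 + o)/(-166 + y) (R(o, y) = -5 + (o + 3)/(y - 166) = -5 + (3 + o)/(-166 + y))
(5558 + R(51, L(r(5, -1), 10))) - 9610 = (5558 + (833 + 51 - 5*(10² + (5*(-1))²))/(-166 + (10² + (5*(-1))²))) - 9610 = (5558 + (833 + 51 - 5*(100 + (-5)²))/(-166 + (100 + (-5)²))) - 9610 = (5558 + (833 + 51 - 5*(100 + 25))/(-166 + (100 + 25))) - 9610 = (5558 + (833 + 51 - 5*125)/(-166 + 125)) - 9610 = (5558 + (833 + 51 - 625)/(-41)) - 9610 = (5558 - 1/41*259) - 9610 = (5558 - 259/41) - 9610 = 227619/41 - 9610 = -166391/41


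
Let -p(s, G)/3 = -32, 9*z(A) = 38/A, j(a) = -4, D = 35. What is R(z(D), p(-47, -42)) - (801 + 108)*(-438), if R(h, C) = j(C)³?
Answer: 398078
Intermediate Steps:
z(A) = 38/(9*A) (z(A) = (38/A)/9 = 38/(9*A))
p(s, G) = 96 (p(s, G) = -3*(-32) = 96)
R(h, C) = -64 (R(h, C) = (-4)³ = -64)
R(z(D), p(-47, -42)) - (801 + 108)*(-438) = -64 - (801 + 108)*(-438) = -64 - 909*(-438) = -64 - 1*(-398142) = -64 + 398142 = 398078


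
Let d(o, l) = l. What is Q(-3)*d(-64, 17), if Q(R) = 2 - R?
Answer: 85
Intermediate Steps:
Q(-3)*d(-64, 17) = (2 - 1*(-3))*17 = (2 + 3)*17 = 5*17 = 85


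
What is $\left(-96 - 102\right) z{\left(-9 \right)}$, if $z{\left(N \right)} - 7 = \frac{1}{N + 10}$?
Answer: $-1584$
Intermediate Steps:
$z{\left(N \right)} = 7 + \frac{1}{10 + N}$ ($z{\left(N \right)} = 7 + \frac{1}{N + 10} = 7 + \frac{1}{10 + N}$)
$\left(-96 - 102\right) z{\left(-9 \right)} = \left(-96 - 102\right) \frac{71 + 7 \left(-9\right)}{10 - 9} = - 198 \frac{71 - 63}{1} = - 198 \cdot 1 \cdot 8 = \left(-198\right) 8 = -1584$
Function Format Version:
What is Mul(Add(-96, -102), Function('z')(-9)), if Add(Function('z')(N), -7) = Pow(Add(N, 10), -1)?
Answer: -1584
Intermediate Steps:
Function('z')(N) = Add(7, Pow(Add(10, N), -1)) (Function('z')(N) = Add(7, Pow(Add(N, 10), -1)) = Add(7, Pow(Add(10, N), -1)))
Mul(Add(-96, -102), Function('z')(-9)) = Mul(Add(-96, -102), Mul(Pow(Add(10, -9), -1), Add(71, Mul(7, -9)))) = Mul(-198, Mul(Pow(1, -1), Add(71, -63))) = Mul(-198, Mul(1, 8)) = Mul(-198, 8) = -1584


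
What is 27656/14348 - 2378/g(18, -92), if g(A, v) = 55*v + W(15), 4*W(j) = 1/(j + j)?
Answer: 5221760206/2178022813 ≈ 2.3975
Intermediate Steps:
W(j) = 1/(8*j) (W(j) = 1/(4*(j + j)) = 1/(4*((2*j))) = (1/(2*j))/4 = 1/(8*j))
g(A, v) = 1/120 + 55*v (g(A, v) = 55*v + (⅛)/15 = 55*v + (⅛)*(1/15) = 55*v + 1/120 = 1/120 + 55*v)
27656/14348 - 2378/g(18, -92) = 27656/14348 - 2378/(1/120 + 55*(-92)) = 27656*(1/14348) - 2378/(1/120 - 5060) = 6914/3587 - 2378/(-607199/120) = 6914/3587 - 2378*(-120/607199) = 6914/3587 + 285360/607199 = 5221760206/2178022813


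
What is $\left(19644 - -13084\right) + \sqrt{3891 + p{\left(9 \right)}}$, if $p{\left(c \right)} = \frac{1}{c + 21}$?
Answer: $32728 + \frac{\sqrt{3501930}}{30} \approx 32790.0$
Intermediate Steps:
$p{\left(c \right)} = \frac{1}{21 + c}$
$\left(19644 - -13084\right) + \sqrt{3891 + p{\left(9 \right)}} = \left(19644 - -13084\right) + \sqrt{3891 + \frac{1}{21 + 9}} = \left(19644 + 13084\right) + \sqrt{3891 + \frac{1}{30}} = 32728 + \sqrt{3891 + \frac{1}{30}} = 32728 + \sqrt{\frac{116731}{30}} = 32728 + \frac{\sqrt{3501930}}{30}$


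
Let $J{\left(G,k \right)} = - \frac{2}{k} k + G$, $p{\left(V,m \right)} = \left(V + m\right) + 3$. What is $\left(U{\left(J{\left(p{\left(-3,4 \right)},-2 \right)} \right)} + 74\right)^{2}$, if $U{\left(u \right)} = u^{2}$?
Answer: $6084$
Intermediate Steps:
$p{\left(V,m \right)} = 3 + V + m$
$J{\left(G,k \right)} = -2 + G$
$\left(U{\left(J{\left(p{\left(-3,4 \right)},-2 \right)} \right)} + 74\right)^{2} = \left(\left(-2 + \left(3 - 3 + 4\right)\right)^{2} + 74\right)^{2} = \left(\left(-2 + 4\right)^{2} + 74\right)^{2} = \left(2^{2} + 74\right)^{2} = \left(4 + 74\right)^{2} = 78^{2} = 6084$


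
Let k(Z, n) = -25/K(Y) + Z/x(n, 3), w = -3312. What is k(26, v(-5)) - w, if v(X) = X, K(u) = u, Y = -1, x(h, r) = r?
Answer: 10037/3 ≈ 3345.7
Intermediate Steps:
k(Z, n) = 25 + Z/3 (k(Z, n) = -25/(-1) + Z/3 = -25*(-1) + Z*(⅓) = 25 + Z/3)
k(26, v(-5)) - w = (25 + (⅓)*26) - 1*(-3312) = (25 + 26/3) + 3312 = 101/3 + 3312 = 10037/3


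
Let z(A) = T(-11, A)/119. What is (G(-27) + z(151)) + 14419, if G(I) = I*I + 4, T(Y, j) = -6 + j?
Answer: 1803233/119 ≈ 15153.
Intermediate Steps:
z(A) = -6/119 + A/119 (z(A) = (-6 + A)/119 = (-6 + A)*(1/119) = -6/119 + A/119)
G(I) = 4 + I**2 (G(I) = I**2 + 4 = 4 + I**2)
(G(-27) + z(151)) + 14419 = ((4 + (-27)**2) + (-6/119 + (1/119)*151)) + 14419 = ((4 + 729) + (-6/119 + 151/119)) + 14419 = (733 + 145/119) + 14419 = 87372/119 + 14419 = 1803233/119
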